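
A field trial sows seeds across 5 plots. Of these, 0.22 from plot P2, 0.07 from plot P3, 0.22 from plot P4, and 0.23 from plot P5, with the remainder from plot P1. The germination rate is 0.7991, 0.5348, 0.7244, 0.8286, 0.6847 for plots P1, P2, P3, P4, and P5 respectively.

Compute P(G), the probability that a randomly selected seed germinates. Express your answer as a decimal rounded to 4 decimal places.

P(P1) = 1 − (0.22 + 0.07 + 0.22 + 0.23) = 0.26.
By the law of total probability,
P(G) = P(G|P1)·P(P1) + P(G|P2)·P(P2) + P(G|P3)·P(P3) + P(G|P4)·P(P4) + P(G|P5)·P(P5)
      = 0.7991·0.26 + 0.5348·0.22 + 0.7244·0.07 + 0.8286·0.22 + 0.6847·0.23
      = 0.207766 + 0.117656 + 0.050708 + 0.182292 + 0.157481 = 0.715903

P(G) ≈ 0.7159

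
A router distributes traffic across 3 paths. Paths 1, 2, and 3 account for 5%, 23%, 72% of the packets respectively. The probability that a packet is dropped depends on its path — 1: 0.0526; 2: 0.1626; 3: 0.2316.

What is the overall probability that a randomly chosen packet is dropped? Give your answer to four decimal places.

P(L) = P(L|1)·P(1) + P(L|2)·P(2) + P(L|3)·P(3)
      = 0.0526·0.05 + 0.1626·0.23 + 0.2316·0.72
      = 0.00263 + 0.037398 + 0.166752 = 0.20678

P(L) ≈ 0.2068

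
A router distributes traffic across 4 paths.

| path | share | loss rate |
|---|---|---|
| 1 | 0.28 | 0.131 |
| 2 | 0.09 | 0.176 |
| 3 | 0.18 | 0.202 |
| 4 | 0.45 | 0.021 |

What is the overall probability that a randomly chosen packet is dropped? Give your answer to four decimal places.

P(L) = P(L|1)·P(1) + P(L|2)·P(2) + P(L|3)·P(3) + P(L|4)·P(4)
      = 0.131·0.28 + 0.176·0.09 + 0.202·0.18 + 0.021·0.45
      = 0.03668 + 0.01584 + 0.03636 + 0.00945 = 0.09833

0.0983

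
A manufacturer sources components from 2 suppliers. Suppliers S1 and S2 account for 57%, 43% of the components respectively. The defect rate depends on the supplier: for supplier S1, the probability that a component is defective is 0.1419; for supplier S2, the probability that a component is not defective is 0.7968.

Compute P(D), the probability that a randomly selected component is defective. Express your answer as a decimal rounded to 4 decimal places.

0.1683

P(D|S2) = 1 − 0.7968 = 0.2032.
Summing over the partition,
P(D) = P(D|S1)·P(S1) + P(D|S2)·P(S2)
      = 0.1419·0.57 + 0.2032·0.43
      = 0.080883 + 0.087376 = 0.168259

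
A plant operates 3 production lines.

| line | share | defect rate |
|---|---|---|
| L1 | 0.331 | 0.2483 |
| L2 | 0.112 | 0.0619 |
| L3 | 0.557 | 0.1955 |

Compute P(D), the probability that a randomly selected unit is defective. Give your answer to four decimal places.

By the law of total probability,
P(D) = P(D|L1)·P(L1) + P(D|L2)·P(L2) + P(D|L3)·P(L3)
      = 0.2483·0.331 + 0.0619·0.112 + 0.1955·0.557
      = 0.0821873 + 0.0069328 + 0.1088935 = 0.1980136

P(D) ≈ 0.1980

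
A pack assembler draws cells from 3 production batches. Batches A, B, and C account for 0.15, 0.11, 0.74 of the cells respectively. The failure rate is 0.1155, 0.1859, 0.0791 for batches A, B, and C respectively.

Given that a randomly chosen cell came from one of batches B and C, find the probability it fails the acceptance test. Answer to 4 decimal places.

P(F|S) ≈ 0.0929

Let S = {B, C}.
P(S) = 0.11 + 0.74 = 0.85.
P(F ∩ S) = 0.1859·0.11 + 0.0791·0.74 = 0.020449 + 0.058534 = 0.078983.
P(F | S) = 0.078983 / 0.85 = 0.092921…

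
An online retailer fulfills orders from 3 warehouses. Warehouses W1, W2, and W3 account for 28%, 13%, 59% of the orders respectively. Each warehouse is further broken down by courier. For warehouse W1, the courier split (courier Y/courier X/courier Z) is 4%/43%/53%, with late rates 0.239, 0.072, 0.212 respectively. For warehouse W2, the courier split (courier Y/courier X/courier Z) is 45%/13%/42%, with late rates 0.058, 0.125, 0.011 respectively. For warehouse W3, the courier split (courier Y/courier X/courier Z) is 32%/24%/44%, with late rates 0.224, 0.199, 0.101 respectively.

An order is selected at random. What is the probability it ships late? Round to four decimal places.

P(L|W1) = 0.04·0.239 + 0.43·0.072 + 0.53·0.212 = 0.00956 + 0.03096 + 0.11236 = 0.15288
P(L|W2) = 0.45·0.058 + 0.13·0.125 + 0.42·0.011 = 0.0261 + 0.01625 + 0.00462 = 0.04697
P(L|W3) = 0.32·0.224 + 0.24·0.199 + 0.44·0.101 = 0.07168 + 0.04776 + 0.04444 = 0.16388
By total probability over the outer partition,
P(L) = 0.28·0.15288 + 0.13·0.04697 + 0.59·0.16388
      = 0.0428064 + 0.0061061 + 0.0966892 = 0.1456017

0.1456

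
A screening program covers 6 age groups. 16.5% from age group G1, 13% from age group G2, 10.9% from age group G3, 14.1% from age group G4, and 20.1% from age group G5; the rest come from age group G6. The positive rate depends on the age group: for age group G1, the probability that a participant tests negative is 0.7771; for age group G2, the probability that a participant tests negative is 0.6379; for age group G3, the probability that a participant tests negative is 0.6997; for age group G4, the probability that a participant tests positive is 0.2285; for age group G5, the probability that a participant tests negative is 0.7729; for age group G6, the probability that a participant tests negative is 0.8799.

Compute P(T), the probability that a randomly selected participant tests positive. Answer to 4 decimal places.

P(G6) = 1 − (0.165 + 0.13 + 0.109 + 0.141 + 0.201) = 0.254.
P(T|G1) = 1 − 0.7771 = 0.2229.
P(T|G2) = 1 − 0.6379 = 0.3621.
P(T|G3) = 1 − 0.6997 = 0.3003.
P(T|G5) = 1 − 0.7729 = 0.2271.
P(T|G6) = 1 − 0.8799 = 0.1201.
By the law of total probability,
P(T) = P(T|G1)·P(G1) + P(T|G2)·P(G2) + P(T|G3)·P(G3) + P(T|G4)·P(G4) + P(T|G5)·P(G5) + P(T|G6)·P(G6)
      = 0.2229·0.165 + 0.3621·0.13 + 0.3003·0.109 + 0.2285·0.141 + 0.2271·0.201 + 0.1201·0.254
      = 0.0367785 + 0.047073 + 0.0327327 + 0.0322185 + 0.0456471 + 0.0305054 = 0.2249552

0.2250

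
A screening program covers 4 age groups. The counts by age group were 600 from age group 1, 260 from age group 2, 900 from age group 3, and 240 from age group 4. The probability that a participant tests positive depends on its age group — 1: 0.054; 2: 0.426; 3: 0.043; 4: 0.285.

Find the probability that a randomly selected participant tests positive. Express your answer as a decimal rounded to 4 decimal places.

Total: 600 + 260 + 900 + 240 = 2000.
P(1) = 600/2000 = 0.3. P(2) = 260/2000 = 0.13. P(3) = 900/2000 = 0.45. P(4) = 240/2000 = 0.12.
P(T) = P(T|1)·P(1) + P(T|2)·P(2) + P(T|3)·P(3) + P(T|4)·P(4)
      = 0.054·0.3 + 0.426·0.13 + 0.043·0.45 + 0.285·0.12
      = 0.0162 + 0.05538 + 0.01935 + 0.0342 = 0.12513

P(T) ≈ 0.1251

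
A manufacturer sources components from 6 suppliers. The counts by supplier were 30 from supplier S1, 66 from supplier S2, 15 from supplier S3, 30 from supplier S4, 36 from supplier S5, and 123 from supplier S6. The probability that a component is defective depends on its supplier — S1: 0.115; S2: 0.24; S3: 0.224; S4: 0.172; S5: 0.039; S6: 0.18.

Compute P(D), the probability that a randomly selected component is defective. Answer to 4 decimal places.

Total: 30 + 66 + 15 + 30 + 36 + 123 = 300.
P(S1) = 30/300 = 0.1. P(S2) = 66/300 = 0.22. P(S3) = 15/300 = 0.05. P(S4) = 30/300 = 0.1. P(S5) = 36/300 = 0.12. P(S6) = 123/300 = 0.41.
Using total probability over the partition,
P(D) = P(D|S1)·P(S1) + P(D|S2)·P(S2) + P(D|S3)·P(S3) + P(D|S4)·P(S4) + P(D|S5)·P(S5) + P(D|S6)·P(S6)
      = 0.115·0.1 + 0.24·0.22 + 0.224·0.05 + 0.172·0.1 + 0.039·0.12 + 0.18·0.41
      = 0.0115 + 0.0528 + 0.0112 + 0.0172 + 0.00468 + 0.0738 = 0.17118

0.1712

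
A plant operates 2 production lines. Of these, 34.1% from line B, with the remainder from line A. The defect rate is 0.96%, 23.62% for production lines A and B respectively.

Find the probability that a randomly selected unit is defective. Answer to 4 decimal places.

P(A) = 1 − (0.341) = 0.659.
P(D) = P(D|A)·P(A) + P(D|B)·P(B)
      = 0.0096·0.659 + 0.2362·0.341
      = 0.0063264 + 0.0805442 = 0.0868706

0.0869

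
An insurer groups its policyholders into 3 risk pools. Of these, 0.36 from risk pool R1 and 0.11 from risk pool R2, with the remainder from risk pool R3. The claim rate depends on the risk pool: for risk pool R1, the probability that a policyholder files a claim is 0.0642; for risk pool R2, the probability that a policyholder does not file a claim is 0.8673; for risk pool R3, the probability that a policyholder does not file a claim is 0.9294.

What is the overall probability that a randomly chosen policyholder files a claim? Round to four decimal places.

P(R3) = 1 − (0.36 + 0.11) = 0.53.
P(C|R2) = 1 − 0.8673 = 0.1327.
P(C|R3) = 1 − 0.9294 = 0.0706.
P(C) = P(C|R1)·P(R1) + P(C|R2)·P(R2) + P(C|R3)·P(R3)
      = 0.0642·0.36 + 0.1327·0.11 + 0.0706·0.53
      = 0.023112 + 0.014597 + 0.037418 = 0.075127

P(C) ≈ 0.0751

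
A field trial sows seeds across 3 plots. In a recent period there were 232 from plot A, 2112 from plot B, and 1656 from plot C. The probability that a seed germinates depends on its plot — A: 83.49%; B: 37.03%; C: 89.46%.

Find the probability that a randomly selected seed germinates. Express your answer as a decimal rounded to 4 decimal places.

0.6143

Total: 232 + 2112 + 1656 = 4000.
P(A) = 232/4000 = 0.058. P(B) = 2112/4000 = 0.528. P(C) = 1656/4000 = 0.414.
Using total probability over the partition,
P(G) = P(G|A)·P(A) + P(G|B)·P(B) + P(G|C)·P(C)
      = 0.8349·0.058 + 0.3703·0.528 + 0.8946·0.414
      = 0.0484242 + 0.1955184 + 0.3703644 = 0.614307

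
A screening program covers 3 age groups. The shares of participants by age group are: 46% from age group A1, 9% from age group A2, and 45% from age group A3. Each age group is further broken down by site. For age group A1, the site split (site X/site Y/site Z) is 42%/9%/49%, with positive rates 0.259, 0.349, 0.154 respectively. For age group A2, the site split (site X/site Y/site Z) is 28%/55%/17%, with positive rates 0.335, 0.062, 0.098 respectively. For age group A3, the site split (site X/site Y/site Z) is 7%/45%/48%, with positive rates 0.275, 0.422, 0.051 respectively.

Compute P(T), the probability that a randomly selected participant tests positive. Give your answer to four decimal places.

P(T) ≈ 0.2173

P(T|A1) = 0.42·0.259 + 0.09·0.349 + 0.49·0.154 = 0.10878 + 0.03141 + 0.07546 = 0.21565
P(T|A2) = 0.28·0.335 + 0.55·0.062 + 0.17·0.098 = 0.0938 + 0.0341 + 0.01666 = 0.14456
P(T|A3) = 0.07·0.275 + 0.45·0.422 + 0.48·0.051 = 0.01925 + 0.1899 + 0.02448 = 0.23363
By total probability over the outer partition,
P(T) = 0.46·0.21565 + 0.09·0.14456 + 0.45·0.23363
      = 0.099199 + 0.0130104 + 0.1051335 = 0.2173429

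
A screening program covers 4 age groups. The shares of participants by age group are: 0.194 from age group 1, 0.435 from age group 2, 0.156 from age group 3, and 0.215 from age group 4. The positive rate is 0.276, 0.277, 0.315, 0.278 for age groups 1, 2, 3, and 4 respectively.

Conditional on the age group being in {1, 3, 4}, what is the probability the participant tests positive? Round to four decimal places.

P(T|S) ≈ 0.2875

Let S = {1, 3, 4}.
P(S) = 0.194 + 0.156 + 0.215 = 0.565.
P(T ∩ S) = 0.276·0.194 + 0.315·0.156 + 0.278·0.215 = 0.053544 + 0.04914 + 0.05977 = 0.162454.
P(T | S) = 0.162454 / 0.565 = 0.287529…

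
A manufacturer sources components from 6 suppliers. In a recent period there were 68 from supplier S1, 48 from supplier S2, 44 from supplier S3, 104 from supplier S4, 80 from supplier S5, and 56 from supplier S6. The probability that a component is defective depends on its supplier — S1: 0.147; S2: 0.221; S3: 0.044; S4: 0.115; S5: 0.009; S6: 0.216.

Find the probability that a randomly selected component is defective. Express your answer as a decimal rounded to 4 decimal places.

P(D) ≈ 0.1183

Total: 68 + 48 + 44 + 104 + 80 + 56 = 400.
P(S1) = 68/400 = 0.17. P(S2) = 48/400 = 0.12. P(S3) = 44/400 = 0.11. P(S4) = 104/400 = 0.26. P(S5) = 80/400 = 0.2. P(S6) = 56/400 = 0.14.
P(D) = P(D|S1)·P(S1) + P(D|S2)·P(S2) + P(D|S3)·P(S3) + P(D|S4)·P(S4) + P(D|S5)·P(S5) + P(D|S6)·P(S6)
      = 0.147·0.17 + 0.221·0.12 + 0.044·0.11 + 0.115·0.26 + 0.009·0.2 + 0.216·0.14
      = 0.02499 + 0.02652 + 0.00484 + 0.0299 + 0.0018 + 0.03024 = 0.11829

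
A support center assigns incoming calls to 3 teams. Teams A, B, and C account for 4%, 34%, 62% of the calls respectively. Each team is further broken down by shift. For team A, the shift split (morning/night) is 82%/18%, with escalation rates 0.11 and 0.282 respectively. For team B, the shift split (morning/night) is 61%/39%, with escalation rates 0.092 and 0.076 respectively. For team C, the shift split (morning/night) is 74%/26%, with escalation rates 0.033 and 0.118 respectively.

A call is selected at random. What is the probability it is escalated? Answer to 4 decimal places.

P(E|A) = 0.82·0.11 + 0.18·0.282 = 0.0902 + 0.05076 = 0.14096
P(E|B) = 0.61·0.092 + 0.39·0.076 = 0.05612 + 0.02964 = 0.08576
P(E|C) = 0.74·0.033 + 0.26·0.118 = 0.02442 + 0.03068 = 0.0551
By total probability over the outer partition,
P(E) = 0.04·0.14096 + 0.34·0.08576 + 0.62·0.0551
      = 0.0056384 + 0.0291584 + 0.034162 = 0.0689588

P(E) ≈ 0.0690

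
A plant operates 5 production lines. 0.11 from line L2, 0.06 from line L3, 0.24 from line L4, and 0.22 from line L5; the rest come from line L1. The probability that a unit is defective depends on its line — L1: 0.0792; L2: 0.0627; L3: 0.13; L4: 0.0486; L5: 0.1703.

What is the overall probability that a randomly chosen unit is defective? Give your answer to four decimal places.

0.0931

P(L1) = 1 − (0.11 + 0.06 + 0.24 + 0.22) = 0.37.
Summing over the partition,
P(D) = P(D|L1)·P(L1) + P(D|L2)·P(L2) + P(D|L3)·P(L3) + P(D|L4)·P(L4) + P(D|L5)·P(L5)
      = 0.0792·0.37 + 0.0627·0.11 + 0.13·0.06 + 0.0486·0.24 + 0.1703·0.22
      = 0.029304 + 0.006897 + 0.0078 + 0.011664 + 0.037466 = 0.093131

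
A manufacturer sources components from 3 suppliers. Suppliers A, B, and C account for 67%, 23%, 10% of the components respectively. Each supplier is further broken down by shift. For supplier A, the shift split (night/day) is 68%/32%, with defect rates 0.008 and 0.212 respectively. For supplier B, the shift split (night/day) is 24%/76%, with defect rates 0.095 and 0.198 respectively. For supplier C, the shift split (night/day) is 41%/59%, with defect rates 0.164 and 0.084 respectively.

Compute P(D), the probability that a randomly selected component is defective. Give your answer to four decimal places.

P(D) ≈ 0.1006

P(D|A) = 0.68·0.008 + 0.32·0.212 = 0.00544 + 0.06784 = 0.07328
P(D|B) = 0.24·0.095 + 0.76·0.198 = 0.0228 + 0.15048 = 0.17328
P(D|C) = 0.41·0.164 + 0.59·0.084 = 0.06724 + 0.04956 = 0.1168
Then overall,
P(D) = 0.67·0.07328 + 0.23·0.17328 + 0.1·0.1168
      = 0.0490976 + 0.0398544 + 0.01168 = 0.100632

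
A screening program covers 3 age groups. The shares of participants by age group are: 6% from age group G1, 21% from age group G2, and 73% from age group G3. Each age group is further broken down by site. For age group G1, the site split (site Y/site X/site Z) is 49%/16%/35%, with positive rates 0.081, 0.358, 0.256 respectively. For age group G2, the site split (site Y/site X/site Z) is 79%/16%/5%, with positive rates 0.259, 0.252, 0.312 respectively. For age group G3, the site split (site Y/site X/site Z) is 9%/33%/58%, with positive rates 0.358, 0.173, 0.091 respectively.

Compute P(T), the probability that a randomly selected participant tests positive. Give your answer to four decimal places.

P(T|G1) = 0.49·0.081 + 0.16·0.358 + 0.35·0.256 = 0.03969 + 0.05728 + 0.0896 = 0.18657
P(T|G2) = 0.79·0.259 + 0.16·0.252 + 0.05·0.312 = 0.20461 + 0.04032 + 0.0156 = 0.26053
P(T|G3) = 0.09·0.358 + 0.33·0.173 + 0.58·0.091 = 0.03222 + 0.05709 + 0.05278 = 0.14209
By total probability over the outer partition,
P(T) = 0.06·0.18657 + 0.21·0.26053 + 0.73·0.14209
      = 0.0111942 + 0.0547113 + 0.1037257 = 0.1696312

0.1696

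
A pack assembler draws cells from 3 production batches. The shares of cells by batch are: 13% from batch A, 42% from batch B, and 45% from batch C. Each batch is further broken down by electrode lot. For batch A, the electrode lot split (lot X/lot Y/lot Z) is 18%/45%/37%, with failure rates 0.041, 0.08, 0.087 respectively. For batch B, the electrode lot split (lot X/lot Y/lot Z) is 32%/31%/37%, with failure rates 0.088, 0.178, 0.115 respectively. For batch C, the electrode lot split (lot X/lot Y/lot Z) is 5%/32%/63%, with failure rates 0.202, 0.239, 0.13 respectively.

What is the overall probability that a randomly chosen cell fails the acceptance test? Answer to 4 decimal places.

0.1385

P(F|A) = 0.18·0.041 + 0.45·0.08 + 0.37·0.087 = 0.00738 + 0.036 + 0.03219 = 0.07557
P(F|B) = 0.32·0.088 + 0.31·0.178 + 0.37·0.115 = 0.02816 + 0.05518 + 0.04255 = 0.12589
P(F|C) = 0.05·0.202 + 0.32·0.239 + 0.63·0.13 = 0.0101 + 0.07648 + 0.0819 = 0.16848
Then overall,
P(F) = 0.13·0.07557 + 0.42·0.12589 + 0.45·0.16848
      = 0.0098241 + 0.0528738 + 0.075816 = 0.1385139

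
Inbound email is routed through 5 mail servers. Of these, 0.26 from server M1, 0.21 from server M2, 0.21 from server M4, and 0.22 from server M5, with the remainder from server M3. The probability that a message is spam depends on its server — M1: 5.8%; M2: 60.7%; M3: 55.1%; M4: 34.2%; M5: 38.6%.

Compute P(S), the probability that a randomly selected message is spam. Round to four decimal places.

P(M3) = 1 − (0.26 + 0.21 + 0.21 + 0.22) = 0.1.
P(S) = P(S|M1)·P(M1) + P(S|M2)·P(M2) + P(S|M3)·P(M3) + P(S|M4)·P(M4) + P(S|M5)·P(M5)
      = 0.058·0.26 + 0.607·0.21 + 0.551·0.1 + 0.342·0.21 + 0.386·0.22
      = 0.01508 + 0.12747 + 0.0551 + 0.07182 + 0.08492 = 0.35439

0.3544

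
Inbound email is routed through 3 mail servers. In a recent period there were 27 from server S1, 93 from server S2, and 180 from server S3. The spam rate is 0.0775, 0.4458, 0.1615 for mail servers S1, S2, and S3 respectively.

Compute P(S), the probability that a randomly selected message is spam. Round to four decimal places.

Total: 27 + 93 + 180 = 300.
P(S1) = 27/300 = 0.09. P(S2) = 93/300 = 0.31. P(S3) = 180/300 = 0.6.
P(S) = P(S|S1)·P(S1) + P(S|S2)·P(S2) + P(S|S3)·P(S3)
      = 0.0775·0.09 + 0.4458·0.31 + 0.1615·0.6
      = 0.006975 + 0.138198 + 0.0969 = 0.242073

P(S) ≈ 0.2421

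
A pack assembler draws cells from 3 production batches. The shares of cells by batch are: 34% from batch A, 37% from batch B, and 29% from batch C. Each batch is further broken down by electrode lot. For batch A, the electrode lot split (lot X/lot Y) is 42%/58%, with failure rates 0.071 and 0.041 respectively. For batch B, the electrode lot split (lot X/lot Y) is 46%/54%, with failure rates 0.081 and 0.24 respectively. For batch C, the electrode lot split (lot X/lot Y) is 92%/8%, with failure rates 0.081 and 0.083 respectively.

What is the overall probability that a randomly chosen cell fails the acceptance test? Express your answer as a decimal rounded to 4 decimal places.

0.1035

P(F|A) = 0.42·0.071 + 0.58·0.041 = 0.02982 + 0.02378 = 0.0536
P(F|B) = 0.46·0.081 + 0.54·0.24 = 0.03726 + 0.1296 = 0.16686
P(F|C) = 0.92·0.081 + 0.08·0.083 = 0.07452 + 0.00664 = 0.08116
By total probability over the outer partition,
P(F) = 0.34·0.0536 + 0.37·0.16686 + 0.29·0.08116
      = 0.018224 + 0.0617382 + 0.0235364 = 0.1034986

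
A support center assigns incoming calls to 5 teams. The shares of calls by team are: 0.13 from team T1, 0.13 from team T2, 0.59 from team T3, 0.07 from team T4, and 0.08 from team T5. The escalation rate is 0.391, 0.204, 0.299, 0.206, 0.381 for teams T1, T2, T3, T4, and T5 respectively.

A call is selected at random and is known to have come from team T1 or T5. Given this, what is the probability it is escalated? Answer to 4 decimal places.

Let S = {T1, T5}.
P(S) = 0.13 + 0.08 = 0.21.
P(E ∩ S) = 0.391·0.13 + 0.381·0.08 = 0.05083 + 0.03048 = 0.08131.
P(E | S) = 0.08131 / 0.21 = 0.387190…

P(E|S) ≈ 0.3872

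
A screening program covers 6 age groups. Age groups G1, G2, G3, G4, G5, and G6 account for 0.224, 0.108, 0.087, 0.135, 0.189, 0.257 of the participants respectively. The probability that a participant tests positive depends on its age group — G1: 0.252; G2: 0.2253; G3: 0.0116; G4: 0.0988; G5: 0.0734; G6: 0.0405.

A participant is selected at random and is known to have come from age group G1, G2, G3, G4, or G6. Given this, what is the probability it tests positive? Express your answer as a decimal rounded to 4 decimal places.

P(T|S) ≈ 0.1301

Let S = {G1, G2, G3, G4, G6}.
P(S) = 0.224 + 0.108 + 0.087 + 0.135 + 0.257 = 0.811.
P(T ∩ S) = 0.252·0.224 + 0.2253·0.108 + 0.0116·0.087 + 0.0988·0.135 + 0.0405·0.257 = 0.056448 + 0.0243324 + 0.0010092 + 0.013338 + 0.0104085 = 0.1055361.
P(T | S) = 0.1055361 / 0.811 = 0.130131…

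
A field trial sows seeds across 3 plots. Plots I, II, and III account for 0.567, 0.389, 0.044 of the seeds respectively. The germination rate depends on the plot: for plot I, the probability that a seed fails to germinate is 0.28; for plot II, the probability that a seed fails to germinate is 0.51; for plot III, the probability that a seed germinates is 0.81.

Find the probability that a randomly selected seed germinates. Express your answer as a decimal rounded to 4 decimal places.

P(G|I) = 1 − 0.28 = 0.72.
P(G|II) = 1 − 0.51 = 0.49.
P(G) = P(G|I)·P(I) + P(G|II)·P(II) + P(G|III)·P(III)
      = 0.72·0.567 + 0.49·0.389 + 0.81·0.044
      = 0.40824 + 0.19061 + 0.03564 = 0.63449

0.6345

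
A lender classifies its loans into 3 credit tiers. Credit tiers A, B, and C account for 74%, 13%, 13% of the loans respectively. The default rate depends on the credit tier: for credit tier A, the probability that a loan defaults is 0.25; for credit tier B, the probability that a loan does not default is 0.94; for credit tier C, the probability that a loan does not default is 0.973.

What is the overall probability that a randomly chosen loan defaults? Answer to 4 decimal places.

P(D|B) = 1 − 0.94 = 0.06.
P(D|C) = 1 − 0.973 = 0.027.
P(D) = P(D|A)·P(A) + P(D|B)·P(B) + P(D|C)·P(C)
      = 0.25·0.74 + 0.06·0.13 + 0.027·0.13
      = 0.185 + 0.0078 + 0.00351 = 0.19631

P(D) ≈ 0.1963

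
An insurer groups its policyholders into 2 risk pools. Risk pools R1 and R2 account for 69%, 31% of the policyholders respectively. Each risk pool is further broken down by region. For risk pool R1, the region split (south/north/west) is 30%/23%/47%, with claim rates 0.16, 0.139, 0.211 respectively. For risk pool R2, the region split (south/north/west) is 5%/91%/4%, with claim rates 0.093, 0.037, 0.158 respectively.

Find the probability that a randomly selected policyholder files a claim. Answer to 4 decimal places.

0.1374

P(C|R1) = 0.3·0.16 + 0.23·0.139 + 0.47·0.211 = 0.048 + 0.03197 + 0.09917 = 0.17914
P(C|R2) = 0.05·0.093 + 0.91·0.037 + 0.04·0.158 = 0.00465 + 0.03367 + 0.00632 = 0.04464
Then overall,
P(C) = 0.69·0.17914 + 0.31·0.04464
      = 0.1236066 + 0.0138384 = 0.137445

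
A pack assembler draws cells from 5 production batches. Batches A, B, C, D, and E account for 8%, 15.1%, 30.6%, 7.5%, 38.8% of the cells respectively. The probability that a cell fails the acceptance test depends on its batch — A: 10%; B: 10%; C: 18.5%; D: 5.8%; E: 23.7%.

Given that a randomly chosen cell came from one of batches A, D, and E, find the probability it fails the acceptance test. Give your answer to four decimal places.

0.1921

Let S = {A, D, E}.
P(S) = 0.08 + 0.075 + 0.388 = 0.543.
P(F ∩ S) = 0.1·0.08 + 0.058·0.075 + 0.237·0.388 = 0.008 + 0.00435 + 0.091956 = 0.104306.
P(F | S) = 0.104306 / 0.543 = 0.192092…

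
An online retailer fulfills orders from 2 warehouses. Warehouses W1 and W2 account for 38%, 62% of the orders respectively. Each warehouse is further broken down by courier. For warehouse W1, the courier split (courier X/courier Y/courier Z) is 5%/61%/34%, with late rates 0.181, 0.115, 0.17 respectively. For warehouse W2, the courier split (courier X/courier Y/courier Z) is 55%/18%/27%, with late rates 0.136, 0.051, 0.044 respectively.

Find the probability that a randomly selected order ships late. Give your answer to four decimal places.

P(L|W1) = 0.05·0.181 + 0.61·0.115 + 0.34·0.17 = 0.00905 + 0.07015 + 0.0578 = 0.137
P(L|W2) = 0.55·0.136 + 0.18·0.051 + 0.27·0.044 = 0.0748 + 0.00918 + 0.01188 = 0.09586
Then overall,
P(L) = 0.38·0.137 + 0.62·0.09586
      = 0.05206 + 0.0594332 = 0.1114932

0.1115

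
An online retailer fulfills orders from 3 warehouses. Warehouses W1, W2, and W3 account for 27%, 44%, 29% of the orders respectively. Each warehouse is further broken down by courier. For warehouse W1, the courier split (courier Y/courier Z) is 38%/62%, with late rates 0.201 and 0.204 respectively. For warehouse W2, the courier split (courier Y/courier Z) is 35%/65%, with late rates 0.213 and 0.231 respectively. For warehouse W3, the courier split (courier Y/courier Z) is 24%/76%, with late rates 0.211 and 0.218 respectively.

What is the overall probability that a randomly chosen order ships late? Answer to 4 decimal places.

P(L|W1) = 0.38·0.201 + 0.62·0.204 = 0.07638 + 0.12648 = 0.20286
P(L|W2) = 0.35·0.213 + 0.65·0.231 = 0.07455 + 0.15015 = 0.2247
P(L|W3) = 0.24·0.211 + 0.76·0.218 = 0.05064 + 0.16568 = 0.21632
By total probability over the outer partition,
P(L) = 0.27·0.20286 + 0.44·0.2247 + 0.29·0.21632
      = 0.0547722 + 0.098868 + 0.0627328 = 0.216373

0.2164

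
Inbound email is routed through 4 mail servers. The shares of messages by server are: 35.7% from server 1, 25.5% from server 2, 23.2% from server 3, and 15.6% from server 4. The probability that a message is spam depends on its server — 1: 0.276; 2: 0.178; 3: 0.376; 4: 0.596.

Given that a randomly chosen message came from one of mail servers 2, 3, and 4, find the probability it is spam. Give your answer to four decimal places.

P(S|J) ≈ 0.3509

Let J = {2, 3, 4}.
P(J) = 0.255 + 0.232 + 0.156 = 0.643.
P(S ∩ J) = 0.178·0.255 + 0.376·0.232 + 0.596·0.156 = 0.04539 + 0.087232 + 0.092976 = 0.225598.
P(S | J) = 0.225598 / 0.643 = 0.350852…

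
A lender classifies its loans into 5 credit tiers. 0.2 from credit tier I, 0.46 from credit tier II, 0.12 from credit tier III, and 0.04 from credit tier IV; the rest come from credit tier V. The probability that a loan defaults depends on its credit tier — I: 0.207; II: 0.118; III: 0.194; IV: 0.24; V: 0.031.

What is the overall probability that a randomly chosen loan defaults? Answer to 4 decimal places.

P(V) = 1 − (0.2 + 0.46 + 0.12 + 0.04) = 0.18.
P(D) = P(D|I)·P(I) + P(D|II)·P(II) + P(D|III)·P(III) + P(D|IV)·P(IV) + P(D|V)·P(V)
      = 0.207·0.2 + 0.118·0.46 + 0.194·0.12 + 0.24·0.04 + 0.031·0.18
      = 0.0414 + 0.05428 + 0.02328 + 0.0096 + 0.00558 = 0.13414

P(D) ≈ 0.1341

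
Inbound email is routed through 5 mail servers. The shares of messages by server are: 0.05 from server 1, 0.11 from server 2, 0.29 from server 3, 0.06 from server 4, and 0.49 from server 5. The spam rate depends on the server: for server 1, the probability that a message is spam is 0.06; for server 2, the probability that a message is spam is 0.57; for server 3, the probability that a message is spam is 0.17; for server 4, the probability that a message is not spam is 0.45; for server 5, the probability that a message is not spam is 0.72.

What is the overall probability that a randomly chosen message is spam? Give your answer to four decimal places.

P(S) ≈ 0.2852

P(S|4) = 1 − 0.45 = 0.55.
P(S|5) = 1 − 0.72 = 0.28.
P(S) = P(S|1)·P(1) + P(S|2)·P(2) + P(S|3)·P(3) + P(S|4)·P(4) + P(S|5)·P(5)
      = 0.06·0.05 + 0.57·0.11 + 0.17·0.29 + 0.55·0.06 + 0.28·0.49
      = 0.003 + 0.0627 + 0.0493 + 0.033 + 0.1372 = 0.2852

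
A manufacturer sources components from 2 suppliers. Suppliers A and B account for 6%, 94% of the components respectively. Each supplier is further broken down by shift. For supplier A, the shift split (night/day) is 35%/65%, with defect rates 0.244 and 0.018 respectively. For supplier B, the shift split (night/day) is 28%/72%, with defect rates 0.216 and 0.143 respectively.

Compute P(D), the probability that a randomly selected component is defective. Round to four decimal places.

P(D|A) = 0.35·0.244 + 0.65·0.018 = 0.0854 + 0.0117 = 0.0971
P(D|B) = 0.28·0.216 + 0.72·0.143 = 0.06048 + 0.10296 = 0.16344
By total probability over the outer partition,
P(D) = 0.06·0.0971 + 0.94·0.16344
      = 0.005826 + 0.1536336 = 0.1594596

P(D) ≈ 0.1595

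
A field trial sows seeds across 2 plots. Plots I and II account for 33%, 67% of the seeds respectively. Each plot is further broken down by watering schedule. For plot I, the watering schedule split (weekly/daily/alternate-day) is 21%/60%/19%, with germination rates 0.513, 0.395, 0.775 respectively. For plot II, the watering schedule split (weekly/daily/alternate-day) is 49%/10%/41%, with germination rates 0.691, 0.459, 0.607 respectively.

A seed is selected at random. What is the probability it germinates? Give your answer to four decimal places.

P(G|I) = 0.21·0.513 + 0.6·0.395 + 0.19·0.775 = 0.10773 + 0.237 + 0.14725 = 0.49198
P(G|II) = 0.49·0.691 + 0.1·0.459 + 0.41·0.607 = 0.33859 + 0.0459 + 0.24887 = 0.63336
Then overall,
P(G) = 0.33·0.49198 + 0.67·0.63336
      = 0.1623534 + 0.4243512 = 0.5867046

0.5867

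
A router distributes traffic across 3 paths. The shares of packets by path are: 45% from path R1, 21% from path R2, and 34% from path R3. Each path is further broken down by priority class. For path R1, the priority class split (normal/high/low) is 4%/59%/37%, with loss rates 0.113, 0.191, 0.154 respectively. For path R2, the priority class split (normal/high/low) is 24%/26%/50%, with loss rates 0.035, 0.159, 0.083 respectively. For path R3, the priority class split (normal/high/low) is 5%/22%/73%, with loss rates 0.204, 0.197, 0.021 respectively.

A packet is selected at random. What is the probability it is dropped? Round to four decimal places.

0.1210

P(L|R1) = 0.04·0.113 + 0.59·0.191 + 0.37·0.154 = 0.00452 + 0.11269 + 0.05698 = 0.17419
P(L|R2) = 0.24·0.035 + 0.26·0.159 + 0.5·0.083 = 0.0084 + 0.04134 + 0.0415 = 0.09124
P(L|R3) = 0.05·0.204 + 0.22·0.197 + 0.73·0.021 = 0.0102 + 0.04334 + 0.01533 = 0.06887
Then overall,
P(L) = 0.45·0.17419 + 0.21·0.09124 + 0.34·0.06887
      = 0.0783855 + 0.0191604 + 0.0234158 = 0.1209617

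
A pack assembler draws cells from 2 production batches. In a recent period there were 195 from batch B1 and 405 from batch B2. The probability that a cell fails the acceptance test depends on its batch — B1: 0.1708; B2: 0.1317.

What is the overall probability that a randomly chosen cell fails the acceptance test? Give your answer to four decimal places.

0.1444

Total: 195 + 405 = 600.
P(B1) = 195/600 = 0.325. P(B2) = 405/600 = 0.675.
P(F) = P(F|B1)·P(B1) + P(F|B2)·P(B2)
      = 0.1708·0.325 + 0.1317·0.675
      = 0.05551 + 0.0888975 = 0.1444075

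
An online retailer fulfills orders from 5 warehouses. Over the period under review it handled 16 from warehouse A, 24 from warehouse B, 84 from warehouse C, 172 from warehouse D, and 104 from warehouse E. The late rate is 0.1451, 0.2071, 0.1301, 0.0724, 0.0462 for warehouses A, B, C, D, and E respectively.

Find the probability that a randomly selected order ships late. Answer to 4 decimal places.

P(L) ≈ 0.0887

Total: 16 + 24 + 84 + 172 + 104 = 400.
P(A) = 16/400 = 0.04. P(B) = 24/400 = 0.06. P(C) = 84/400 = 0.21. P(D) = 172/400 = 0.43. P(E) = 104/400 = 0.26.
P(L) = P(L|A)·P(A) + P(L|B)·P(B) + P(L|C)·P(C) + P(L|D)·P(D) + P(L|E)·P(E)
      = 0.1451·0.04 + 0.2071·0.06 + 0.1301·0.21 + 0.0724·0.43 + 0.0462·0.26
      = 0.005804 + 0.012426 + 0.027321 + 0.031132 + 0.012012 = 0.088695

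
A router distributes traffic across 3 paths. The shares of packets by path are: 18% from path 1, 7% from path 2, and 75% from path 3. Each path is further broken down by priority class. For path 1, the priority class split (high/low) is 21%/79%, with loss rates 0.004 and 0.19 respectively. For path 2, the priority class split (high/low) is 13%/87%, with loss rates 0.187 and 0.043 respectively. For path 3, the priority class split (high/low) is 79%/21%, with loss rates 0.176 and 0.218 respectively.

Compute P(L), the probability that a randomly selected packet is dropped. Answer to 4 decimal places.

0.1701

P(L|1) = 0.21·0.004 + 0.79·0.19 = 0.00084 + 0.1501 = 0.15094
P(L|2) = 0.13·0.187 + 0.87·0.043 = 0.02431 + 0.03741 = 0.06172
P(L|3) = 0.79·0.176 + 0.21·0.218 = 0.13904 + 0.04578 = 0.18482
Then overall,
P(L) = 0.18·0.15094 + 0.07·0.06172 + 0.75·0.18482
      = 0.0271692 + 0.0043204 + 0.138615 = 0.1701046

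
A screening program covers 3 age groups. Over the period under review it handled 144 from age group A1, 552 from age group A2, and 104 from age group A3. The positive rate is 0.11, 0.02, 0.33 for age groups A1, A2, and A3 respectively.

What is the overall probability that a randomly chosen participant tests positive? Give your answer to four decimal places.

Total: 144 + 552 + 104 = 800.
P(A1) = 144/800 = 0.18. P(A2) = 552/800 = 0.69. P(A3) = 104/800 = 0.13.
P(T) = P(T|A1)·P(A1) + P(T|A2)·P(A2) + P(T|A3)·P(A3)
      = 0.11·0.18 + 0.02·0.69 + 0.33·0.13
      = 0.0198 + 0.0138 + 0.0429 = 0.0765

P(T) ≈ 0.0765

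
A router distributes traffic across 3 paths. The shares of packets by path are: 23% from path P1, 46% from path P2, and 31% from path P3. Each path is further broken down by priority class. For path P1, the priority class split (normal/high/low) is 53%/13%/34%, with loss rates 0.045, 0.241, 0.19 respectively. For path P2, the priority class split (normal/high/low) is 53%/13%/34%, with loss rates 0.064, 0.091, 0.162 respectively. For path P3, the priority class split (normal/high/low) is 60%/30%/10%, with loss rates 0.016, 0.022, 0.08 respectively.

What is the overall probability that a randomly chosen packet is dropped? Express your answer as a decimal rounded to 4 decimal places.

P(L) ≈ 0.0814

P(L|P1) = 0.53·0.045 + 0.13·0.241 + 0.34·0.19 = 0.02385 + 0.03133 + 0.0646 = 0.11978
P(L|P2) = 0.53·0.064 + 0.13·0.091 + 0.34·0.162 = 0.03392 + 0.01183 + 0.05508 = 0.10083
P(L|P3) = 0.6·0.016 + 0.3·0.022 + 0.1·0.08 = 0.0096 + 0.0066 + 0.008 = 0.0242
By total probability over the outer partition,
P(L) = 0.23·0.11978 + 0.46·0.10083 + 0.31·0.0242
      = 0.0275494 + 0.0463818 + 0.007502 = 0.0814332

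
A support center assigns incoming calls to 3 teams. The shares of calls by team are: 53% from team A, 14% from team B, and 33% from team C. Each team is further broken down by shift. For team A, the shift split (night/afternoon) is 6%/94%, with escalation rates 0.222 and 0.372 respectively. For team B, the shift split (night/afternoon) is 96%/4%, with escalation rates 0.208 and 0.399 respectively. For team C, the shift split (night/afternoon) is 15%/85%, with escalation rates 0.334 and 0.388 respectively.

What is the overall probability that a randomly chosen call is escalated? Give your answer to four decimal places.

P(E|A) = 0.06·0.222 + 0.94·0.372 = 0.01332 + 0.34968 = 0.363
P(E|B) = 0.96·0.208 + 0.04·0.399 = 0.19968 + 0.01596 = 0.21564
P(E|C) = 0.15·0.334 + 0.85·0.388 = 0.0501 + 0.3298 = 0.3799
Then overall,
P(E) = 0.53·0.363 + 0.14·0.21564 + 0.33·0.3799
      = 0.19239 + 0.0301896 + 0.125367 = 0.3479466

P(E) ≈ 0.3479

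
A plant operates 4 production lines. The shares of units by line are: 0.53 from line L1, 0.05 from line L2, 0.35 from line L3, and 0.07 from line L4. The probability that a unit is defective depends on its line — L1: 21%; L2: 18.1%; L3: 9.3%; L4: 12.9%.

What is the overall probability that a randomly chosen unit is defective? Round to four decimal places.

P(D) = P(D|L1)·P(L1) + P(D|L2)·P(L2) + P(D|L3)·P(L3) + P(D|L4)·P(L4)
      = 0.21·0.53 + 0.181·0.05 + 0.093·0.35 + 0.129·0.07
      = 0.1113 + 0.00905 + 0.03255 + 0.00903 = 0.16193

0.1619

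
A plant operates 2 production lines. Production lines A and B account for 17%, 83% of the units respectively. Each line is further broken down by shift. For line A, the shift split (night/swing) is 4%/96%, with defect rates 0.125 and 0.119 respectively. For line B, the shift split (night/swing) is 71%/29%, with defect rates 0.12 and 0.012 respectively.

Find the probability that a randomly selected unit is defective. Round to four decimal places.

P(D|A) = 0.04·0.125 + 0.96·0.119 = 0.005 + 0.11424 = 0.11924
P(D|B) = 0.71·0.12 + 0.29·0.012 = 0.0852 + 0.00348 = 0.08868
Then overall,
P(D) = 0.17·0.11924 + 0.83·0.08868
      = 0.0202708 + 0.0736044 = 0.0938752

0.0939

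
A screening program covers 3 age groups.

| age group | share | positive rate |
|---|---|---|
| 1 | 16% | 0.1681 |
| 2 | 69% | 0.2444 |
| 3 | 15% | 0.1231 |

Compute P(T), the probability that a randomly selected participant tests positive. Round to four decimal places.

0.2140

P(T) = P(T|1)·P(1) + P(T|2)·P(2) + P(T|3)·P(3)
      = 0.1681·0.16 + 0.2444·0.69 + 0.1231·0.15
      = 0.026896 + 0.168636 + 0.018465 = 0.213997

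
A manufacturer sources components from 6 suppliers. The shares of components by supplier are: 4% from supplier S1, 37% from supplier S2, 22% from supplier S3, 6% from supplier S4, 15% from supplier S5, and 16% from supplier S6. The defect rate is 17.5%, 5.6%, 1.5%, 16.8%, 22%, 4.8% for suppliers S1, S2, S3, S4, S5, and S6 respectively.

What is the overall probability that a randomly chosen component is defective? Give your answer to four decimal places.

0.0818

By the law of total probability,
P(D) = P(D|S1)·P(S1) + P(D|S2)·P(S2) + P(D|S3)·P(S3) + P(D|S4)·P(S4) + P(D|S5)·P(S5) + P(D|S6)·P(S6)
      = 0.175·0.04 + 0.056·0.37 + 0.015·0.22 + 0.168·0.06 + 0.22·0.15 + 0.048·0.16
      = 0.007 + 0.02072 + 0.0033 + 0.01008 + 0.033 + 0.00768 = 0.08178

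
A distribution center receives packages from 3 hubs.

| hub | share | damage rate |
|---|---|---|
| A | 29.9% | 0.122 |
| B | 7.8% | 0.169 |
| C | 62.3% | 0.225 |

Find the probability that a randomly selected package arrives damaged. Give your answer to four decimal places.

0.1898

P(D) = P(D|A)·P(A) + P(D|B)·P(B) + P(D|C)·P(C)
      = 0.122·0.299 + 0.169·0.078 + 0.225·0.623
      = 0.036478 + 0.013182 + 0.140175 = 0.189835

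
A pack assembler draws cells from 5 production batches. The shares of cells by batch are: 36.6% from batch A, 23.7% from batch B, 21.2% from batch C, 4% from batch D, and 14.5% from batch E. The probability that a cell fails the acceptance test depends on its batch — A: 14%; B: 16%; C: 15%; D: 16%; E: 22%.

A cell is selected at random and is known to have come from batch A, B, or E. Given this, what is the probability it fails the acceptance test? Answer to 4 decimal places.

P(F|S) ≈ 0.1618

Let S = {A, B, E}.
P(S) = 0.366 + 0.237 + 0.145 = 0.748.
P(F ∩ S) = 0.14·0.366 + 0.16·0.237 + 0.22·0.145 = 0.05124 + 0.03792 + 0.0319 = 0.12106.
P(F | S) = 0.12106 / 0.748 = 0.161845…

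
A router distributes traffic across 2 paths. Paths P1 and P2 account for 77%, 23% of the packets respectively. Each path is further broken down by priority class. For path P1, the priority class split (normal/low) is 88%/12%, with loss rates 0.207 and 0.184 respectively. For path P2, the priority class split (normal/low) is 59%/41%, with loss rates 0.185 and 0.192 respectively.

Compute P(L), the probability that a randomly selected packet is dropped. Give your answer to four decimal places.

P(L|P1) = 0.88·0.207 + 0.12·0.184 = 0.18216 + 0.02208 = 0.20424
P(L|P2) = 0.59·0.185 + 0.41·0.192 = 0.10915 + 0.07872 = 0.18787
Then overall,
P(L) = 0.77·0.20424 + 0.23·0.18787
      = 0.1572648 + 0.0432101 = 0.2004749

P(L) ≈ 0.2005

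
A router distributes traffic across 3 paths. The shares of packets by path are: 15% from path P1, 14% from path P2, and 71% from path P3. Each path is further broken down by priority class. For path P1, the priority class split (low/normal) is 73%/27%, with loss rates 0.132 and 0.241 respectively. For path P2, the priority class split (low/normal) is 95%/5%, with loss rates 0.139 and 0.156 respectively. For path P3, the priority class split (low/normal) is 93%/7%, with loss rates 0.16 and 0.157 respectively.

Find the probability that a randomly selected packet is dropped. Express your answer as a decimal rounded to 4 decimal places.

P(L) ≈ 0.1572

P(L|P1) = 0.73·0.132 + 0.27·0.241 = 0.09636 + 0.06507 = 0.16143
P(L|P2) = 0.95·0.139 + 0.05·0.156 = 0.13205 + 0.0078 = 0.13985
P(L|P3) = 0.93·0.16 + 0.07·0.157 = 0.1488 + 0.01099 = 0.15979
Then overall,
P(L) = 0.15·0.16143 + 0.14·0.13985 + 0.71·0.15979
      = 0.0242145 + 0.019579 + 0.1134509 = 0.1572444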